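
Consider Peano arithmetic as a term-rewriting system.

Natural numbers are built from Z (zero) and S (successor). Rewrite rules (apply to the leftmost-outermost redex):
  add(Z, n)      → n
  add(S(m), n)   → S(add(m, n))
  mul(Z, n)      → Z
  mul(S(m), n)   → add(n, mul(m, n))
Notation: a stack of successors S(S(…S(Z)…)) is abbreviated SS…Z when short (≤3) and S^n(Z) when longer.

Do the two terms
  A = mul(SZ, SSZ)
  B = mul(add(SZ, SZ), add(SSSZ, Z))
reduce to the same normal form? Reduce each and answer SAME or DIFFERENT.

Term A:
  start: mul(SZ, SSZ)
  step 1: add(SSZ, mul(Z, SSZ))
  step 2: S(add(SZ, mul(Z, SSZ)))
  step 3: S(S(add(Z, mul(Z, SSZ))))
  step 4: S(S(mul(Z, SSZ)))
  step 5: SSZ

Term B:
  start: mul(add(SZ, SZ), add(SSSZ, Z))
  step 1: mul(S(add(Z, SZ)), add(SSSZ, Z))
  step 2: add(add(SSSZ, Z), mul(add(Z, SZ), add(SSSZ, Z)))
  step 3: add(S(add(SSZ, Z)), mul(add(Z, SZ), add(SSSZ, Z)))
  step 4: S(add(add(SSZ, Z), mul(add(Z, SZ), add(SSSZ, Z))))
  step 5: S(add(S(add(SZ, Z)), mul(add(Z, SZ), add(SSSZ, Z))))
  step 6: S(S(add(add(SZ, Z), mul(add(Z, SZ), add(SSSZ, Z)))))
  step 7: S(S(add(S(add(Z, Z)), mul(add(Z, SZ), add(SSSZ, Z)))))
  step 8: S(S(S(add(add(Z, Z), mul(add(Z, SZ), add(SSSZ, Z))))))
  step 9: S(S(S(add(Z, mul(add(Z, SZ), add(SSSZ, Z))))))
  step 10: S(S(S(mul(add(Z, SZ), add(SSSZ, Z)))))
  step 11: S(S(S(mul(SZ, add(SSSZ, Z)))))
  step 12: S(S(S(add(add(SSSZ, Z), mul(Z, add(SSSZ, Z))))))
  step 13: S(S(S(add(S(add(SSZ, Z)), mul(Z, add(SSSZ, Z))))))
  step 14: S(S(S(S(add(add(SSZ, Z), mul(Z, add(SSSZ, Z)))))))
  step 15: S(S(S(S(add(S(add(SZ, Z)), mul(Z, add(SSSZ, Z)))))))
  step 16: S(S(S(S(S(add(add(SZ, Z), mul(Z, add(SSSZ, Z))))))))
  step 17: S(S(S(S(S(add(S(add(Z, Z)), mul(Z, add(SSSZ, Z))))))))
  step 18: S(S(S(S(S(S(add(add(Z, Z), mul(Z, add(SSSZ, Z)))))))))
  step 19: S(S(S(S(S(S(add(Z, mul(Z, add(SSSZ, Z)))))))))
  step 20: S(S(S(S(S(S(mul(Z, add(SSSZ, Z))))))))
  step 21: S^6(Z)

Answer: DIFFERENT — A ⇓ SSZ, B ⇓ S^6(Z)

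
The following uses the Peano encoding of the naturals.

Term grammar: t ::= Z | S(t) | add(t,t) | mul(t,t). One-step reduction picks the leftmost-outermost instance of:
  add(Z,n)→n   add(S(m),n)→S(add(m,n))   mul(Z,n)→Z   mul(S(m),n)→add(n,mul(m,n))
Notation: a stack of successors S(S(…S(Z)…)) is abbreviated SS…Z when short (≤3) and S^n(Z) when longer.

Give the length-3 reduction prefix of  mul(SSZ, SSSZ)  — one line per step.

  start: mul(SSZ, SSSZ)
  →1  add(SSSZ, mul(SZ, SSSZ))
  →2  S(add(SSZ, mul(SZ, SSSZ)))
  →3  S(S(add(SZ, mul(SZ, SSSZ))))

Answer: after 3 steps: S(S(add(SZ, mul(SZ, SSSZ))))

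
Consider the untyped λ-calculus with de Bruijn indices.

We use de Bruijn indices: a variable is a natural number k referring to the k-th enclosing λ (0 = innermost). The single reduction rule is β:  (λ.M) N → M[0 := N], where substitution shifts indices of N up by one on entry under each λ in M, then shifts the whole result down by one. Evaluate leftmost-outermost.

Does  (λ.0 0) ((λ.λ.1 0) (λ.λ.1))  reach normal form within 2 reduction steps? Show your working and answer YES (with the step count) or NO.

Answer: NO — after 2 steps the term is (λ.(λ.λ.1) 0) ((λ.λ.1 0) (λ.λ.1)), not yet normal

Reduction:
  start: (λ.0 0) ((λ.λ.1 0) (λ.λ.1))
  [1] (λ.λ.1 0) (λ.λ.1) ((λ.λ.1 0) (λ.λ.1))
  [2] (λ.(λ.λ.1) 0) ((λ.λ.1 0) (λ.λ.1))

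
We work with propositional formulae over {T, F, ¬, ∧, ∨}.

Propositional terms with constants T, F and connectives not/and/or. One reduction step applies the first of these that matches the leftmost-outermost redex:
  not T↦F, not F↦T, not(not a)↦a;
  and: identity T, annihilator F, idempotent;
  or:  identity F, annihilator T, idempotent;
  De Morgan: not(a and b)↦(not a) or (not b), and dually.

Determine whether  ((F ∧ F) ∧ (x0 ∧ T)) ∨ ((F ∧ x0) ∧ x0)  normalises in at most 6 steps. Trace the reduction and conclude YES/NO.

  start: ((F ∧ F) ∧ (x0 ∧ T)) ∨ ((F ∧ x0) ∧ x0)
  →1  (F ∧ (x0 ∧ T)) ∨ ((F ∧ x0) ∧ x0)
  →2  F ∨ ((F ∧ x0) ∧ x0)
  →3  (F ∧ x0) ∧ x0
  →4  F ∧ x0
  →5  F

Answer: YES — reaches normal form F in 5 ≤ 6 steps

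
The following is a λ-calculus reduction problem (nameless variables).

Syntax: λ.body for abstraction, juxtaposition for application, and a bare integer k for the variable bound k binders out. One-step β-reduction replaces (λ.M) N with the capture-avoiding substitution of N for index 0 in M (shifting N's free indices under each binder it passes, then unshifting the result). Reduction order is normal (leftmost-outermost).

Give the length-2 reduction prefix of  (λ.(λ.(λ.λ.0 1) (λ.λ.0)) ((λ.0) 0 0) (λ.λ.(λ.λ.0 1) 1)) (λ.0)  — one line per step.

  start: (λ.(λ.(λ.λ.0 1) (λ.λ.0)) ((λ.0) 0 0) (λ.λ.(λ.λ.0 1) 1)) (λ.0)
  [1] (λ.(λ.λ.0 1) (λ.λ.0)) ((λ.0) (λ.0) (λ.0)) (λ.λ.(λ.λ.0 1) 1)
  [2] (λ.λ.0 1) (λ.λ.0) (λ.λ.(λ.λ.0 1) 1)

Answer: after 2 steps: (λ.λ.0 1) (λ.λ.0) (λ.λ.(λ.λ.0 1) 1)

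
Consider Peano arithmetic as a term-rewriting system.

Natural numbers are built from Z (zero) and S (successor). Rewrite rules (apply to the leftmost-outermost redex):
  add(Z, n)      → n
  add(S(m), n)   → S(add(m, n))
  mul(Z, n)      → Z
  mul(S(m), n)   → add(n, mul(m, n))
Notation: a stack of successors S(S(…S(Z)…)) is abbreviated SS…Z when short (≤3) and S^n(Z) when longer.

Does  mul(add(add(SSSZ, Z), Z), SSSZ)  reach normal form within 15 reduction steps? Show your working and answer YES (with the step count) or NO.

Answer: NO — after 15 steps the term is S(S(S(S(S(S(mul(add(S(add(Z, Z)), Z), SSSZ))))))), not yet normal

Reduction:
  start: mul(add(add(SSSZ, Z), Z), SSSZ)
  [1] mul(add(S(add(SSZ, Z)), Z), SSSZ)
  [2] mul(S(add(add(SSZ, Z), Z)), SSSZ)
  [3] add(SSSZ, mul(add(add(SSZ, Z), Z), SSSZ))
  [4] S(add(SSZ, mul(add(add(SSZ, Z), Z), SSSZ)))
  [5] S(S(add(SZ, mul(add(add(SSZ, Z), Z), SSSZ))))
  [6] S(S(S(add(Z, mul(add(add(SSZ, Z), Z), SSSZ)))))
  [7] S(S(S(mul(add(add(SSZ, Z), Z), SSSZ))))
  [8] S(S(S(mul(add(S(add(SZ, Z)), Z), SSSZ))))
  [9] S(S(S(mul(S(add(add(SZ, Z), Z)), SSSZ))))
  [10] S(S(S(add(SSSZ, mul(add(add(SZ, Z), Z), SSSZ)))))
  [11] S(S(S(S(add(SSZ, mul(add(add(SZ, Z), Z), SSSZ))))))
  [12] S(S(S(S(S(add(SZ, mul(add(add(SZ, Z), Z), SSSZ)))))))
  [13] S(S(S(S(S(S(add(Z, mul(add(add(SZ, Z), Z), SSSZ))))))))
  [14] S(S(S(S(S(S(mul(add(add(SZ, Z), Z), SSSZ)))))))
  [15] S(S(S(S(S(S(mul(add(S(add(Z, Z)), Z), SSSZ)))))))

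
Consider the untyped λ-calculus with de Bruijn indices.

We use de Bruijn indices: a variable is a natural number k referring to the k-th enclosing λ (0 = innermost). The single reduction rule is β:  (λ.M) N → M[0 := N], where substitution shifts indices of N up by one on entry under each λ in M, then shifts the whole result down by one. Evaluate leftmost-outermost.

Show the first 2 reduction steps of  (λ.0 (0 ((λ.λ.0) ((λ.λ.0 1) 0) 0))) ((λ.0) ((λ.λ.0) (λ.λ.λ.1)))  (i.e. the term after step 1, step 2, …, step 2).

Answer: after 2 steps: (λ.λ.0) (λ.λ.λ.1) ((λ.0) ((λ.λ.0) (λ.λ.λ.1)) ((λ.λ.0) ((λ.λ.0 1) ((λ.0) ((λ.λ.0) (λ.λ.λ.1)))) ((λ.0) ((λ.λ.0) (λ.λ.λ.1)))))

Derivation:
  start: (λ.0 (0 ((λ.λ.0) ((λ.λ.0 1) 0) 0))) ((λ.0) ((λ.λ.0) (λ.λ.λ.1)))
  step 1: (λ.0) ((λ.λ.0) (λ.λ.λ.1)) ((λ.0) ((λ.λ.0) (λ.λ.λ.1)) ((λ.λ.0) ((λ.λ.0 1) ((λ.0) ((λ.λ.0) (λ.λ.λ.1)))) ((λ.0) ((λ.λ.0) (λ.λ.λ.1)))))
  step 2: (λ.λ.0) (λ.λ.λ.1) ((λ.0) ((λ.λ.0) (λ.λ.λ.1)) ((λ.λ.0) ((λ.λ.0 1) ((λ.0) ((λ.λ.0) (λ.λ.λ.1)))) ((λ.0) ((λ.λ.0) (λ.λ.λ.1)))))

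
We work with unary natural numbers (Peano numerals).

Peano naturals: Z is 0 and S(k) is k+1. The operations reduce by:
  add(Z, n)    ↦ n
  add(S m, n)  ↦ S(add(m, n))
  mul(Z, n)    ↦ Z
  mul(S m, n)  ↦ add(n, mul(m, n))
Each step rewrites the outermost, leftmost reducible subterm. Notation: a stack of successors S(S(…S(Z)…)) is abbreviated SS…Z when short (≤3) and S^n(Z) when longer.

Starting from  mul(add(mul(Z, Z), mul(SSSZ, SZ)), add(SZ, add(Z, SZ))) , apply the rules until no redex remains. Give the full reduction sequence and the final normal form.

Answer: normal form = S^6(Z)  (in 34 steps)

Reduction:
  start: mul(add(mul(Z, Z), mul(SSSZ, SZ)), add(SZ, add(Z, SZ)))
  →1  mul(add(Z, mul(SSSZ, SZ)), add(SZ, add(Z, SZ)))
  →2  mul(mul(SSSZ, SZ), add(SZ, add(Z, SZ)))
  →3  mul(add(SZ, mul(SSZ, SZ)), add(SZ, add(Z, SZ)))
  →4  mul(S(add(Z, mul(SSZ, SZ))), add(SZ, add(Z, SZ)))
  →5  add(add(SZ, add(Z, SZ)), mul(add(Z, mul(SSZ, SZ)), add(SZ, add(Z, SZ))))
  →6  add(S(add(Z, add(Z, SZ))), mul(add(Z, mul(SSZ, SZ)), add(SZ, add(Z, SZ))))
  →7  S(add(add(Z, add(Z, SZ)), mul(add(Z, mul(SSZ, SZ)), add(SZ, add(Z, SZ)))))
  →8  S(add(add(Z, SZ), mul(add(Z, mul(SSZ, SZ)), add(SZ, add(Z, SZ)))))
  →9  S(add(SZ, mul(add(Z, mul(SSZ, SZ)), add(SZ, add(Z, SZ)))))
  →10  S(S(add(Z, mul(add(Z, mul(SSZ, SZ)), add(SZ, add(Z, SZ))))))
  →11  S(S(mul(add(Z, mul(SSZ, SZ)), add(SZ, add(Z, SZ)))))
  →12  S(S(mul(mul(SSZ, SZ), add(SZ, add(Z, SZ)))))
  →13  S(S(mul(add(SZ, mul(SZ, SZ)), add(SZ, add(Z, SZ)))))
  →14  S(S(mul(S(add(Z, mul(SZ, SZ))), add(SZ, add(Z, SZ)))))
  →15  S(S(add(add(SZ, add(Z, SZ)), mul(add(Z, mul(SZ, SZ)), add(SZ, add(Z, SZ))))))
  →16  S(S(add(S(add(Z, add(Z, SZ))), mul(add(Z, mul(SZ, SZ)), add(SZ, add(Z, SZ))))))
  →17  S(S(S(add(add(Z, add(Z, SZ)), mul(add(Z, mul(SZ, SZ)), add(SZ, add(Z, SZ)))))))
  →18  S(S(S(add(add(Z, SZ), mul(add(Z, mul(SZ, SZ)), add(SZ, add(Z, SZ)))))))
  →19  S(S(S(add(SZ, mul(add(Z, mul(SZ, SZ)), add(SZ, add(Z, SZ)))))))
  →20  S(S(S(S(add(Z, mul(add(Z, mul(SZ, SZ)), add(SZ, add(Z, SZ))))))))
  →21  S(S(S(S(mul(add(Z, mul(SZ, SZ)), add(SZ, add(Z, SZ)))))))
  →22  S(S(S(S(mul(mul(SZ, SZ), add(SZ, add(Z, SZ)))))))
  →23  S(S(S(S(mul(add(SZ, mul(Z, SZ)), add(SZ, add(Z, SZ)))))))
  →24  S(S(S(S(mul(S(add(Z, mul(Z, SZ))), add(SZ, add(Z, SZ)))))))
  →25  S(S(S(S(add(add(SZ, add(Z, SZ)), mul(add(Z, mul(Z, SZ)), add(SZ, add(Z, SZ))))))))
  →26  S(S(S(S(add(S(add(Z, add(Z, SZ))), mul(add(Z, mul(Z, SZ)), add(SZ, add(Z, SZ))))))))
  →27  S(S(S(S(S(add(add(Z, add(Z, SZ)), mul(add(Z, mul(Z, SZ)), add(SZ, add(Z, SZ)))))))))
  →28  S(S(S(S(S(add(add(Z, SZ), mul(add(Z, mul(Z, SZ)), add(SZ, add(Z, SZ)))))))))
  →29  S(S(S(S(S(add(SZ, mul(add(Z, mul(Z, SZ)), add(SZ, add(Z, SZ)))))))))
  →30  S(S(S(S(S(S(add(Z, mul(add(Z, mul(Z, SZ)), add(SZ, add(Z, SZ))))))))))
  →31  S(S(S(S(S(S(mul(add(Z, mul(Z, SZ)), add(SZ, add(Z, SZ)))))))))
  →32  S(S(S(S(S(S(mul(mul(Z, SZ), add(SZ, add(Z, SZ)))))))))
  →33  S(S(S(S(S(S(mul(Z, add(SZ, add(Z, SZ)))))))))
  →34  S^6(Z)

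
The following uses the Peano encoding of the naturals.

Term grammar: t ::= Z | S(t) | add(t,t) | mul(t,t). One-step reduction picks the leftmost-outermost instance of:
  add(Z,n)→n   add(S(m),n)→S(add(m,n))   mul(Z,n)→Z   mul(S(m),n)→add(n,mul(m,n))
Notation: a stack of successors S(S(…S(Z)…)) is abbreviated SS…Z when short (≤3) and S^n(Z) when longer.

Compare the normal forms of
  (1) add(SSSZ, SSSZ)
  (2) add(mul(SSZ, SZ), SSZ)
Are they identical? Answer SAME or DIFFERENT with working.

Answer: DIFFERENT — A ⇓ S^6(Z), B ⇓ S^4(Z)

Reduction:
Term A:
  start: add(SSSZ, SSSZ)
  step 1: S(add(SSZ, SSSZ))
  step 2: S(S(add(SZ, SSSZ)))
  step 3: S(S(S(add(Z, SSSZ))))
  step 4: S^6(Z)

Term B:
  start: add(mul(SSZ, SZ), SSZ)
  step 1: add(add(SZ, mul(SZ, SZ)), SSZ)
  step 2: add(S(add(Z, mul(SZ, SZ))), SSZ)
  step 3: S(add(add(Z, mul(SZ, SZ)), SSZ))
  step 4: S(add(mul(SZ, SZ), SSZ))
  step 5: S(add(add(SZ, mul(Z, SZ)), SSZ))
  step 6: S(add(S(add(Z, mul(Z, SZ))), SSZ))
  step 7: S(S(add(add(Z, mul(Z, SZ)), SSZ)))
  step 8: S(S(add(mul(Z, SZ), SSZ)))
  step 9: S(S(add(Z, SSZ)))
  step 10: S^4(Z)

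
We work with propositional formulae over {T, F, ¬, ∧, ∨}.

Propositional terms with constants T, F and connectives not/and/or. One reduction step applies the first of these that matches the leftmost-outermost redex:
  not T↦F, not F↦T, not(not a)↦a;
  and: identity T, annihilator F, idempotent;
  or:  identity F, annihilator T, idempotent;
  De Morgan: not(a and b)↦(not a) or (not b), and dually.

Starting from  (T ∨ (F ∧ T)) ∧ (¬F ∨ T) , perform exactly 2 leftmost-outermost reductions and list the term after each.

  start: (T ∨ (F ∧ T)) ∧ (¬F ∨ T)
  step 1: T ∧ (¬F ∨ T)
  step 2: ¬F ∨ T

Answer: after 2 steps: ¬F ∨ T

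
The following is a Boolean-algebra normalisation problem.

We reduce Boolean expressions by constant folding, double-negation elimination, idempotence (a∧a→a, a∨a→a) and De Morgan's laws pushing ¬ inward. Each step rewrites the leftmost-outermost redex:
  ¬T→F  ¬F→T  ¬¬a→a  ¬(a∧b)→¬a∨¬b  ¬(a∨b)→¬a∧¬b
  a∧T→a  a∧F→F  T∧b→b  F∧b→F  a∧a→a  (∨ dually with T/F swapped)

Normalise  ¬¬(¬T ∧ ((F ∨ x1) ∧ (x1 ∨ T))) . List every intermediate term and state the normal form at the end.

Answer: normal form = F  (in 3 steps)

Working:
  start: ¬¬(¬T ∧ ((F ∨ x1) ∧ (x1 ∨ T)))
  →1  ¬T ∧ ((F ∨ x1) ∧ (x1 ∨ T))
  →2  F ∧ ((F ∨ x1) ∧ (x1 ∨ T))
  →3  F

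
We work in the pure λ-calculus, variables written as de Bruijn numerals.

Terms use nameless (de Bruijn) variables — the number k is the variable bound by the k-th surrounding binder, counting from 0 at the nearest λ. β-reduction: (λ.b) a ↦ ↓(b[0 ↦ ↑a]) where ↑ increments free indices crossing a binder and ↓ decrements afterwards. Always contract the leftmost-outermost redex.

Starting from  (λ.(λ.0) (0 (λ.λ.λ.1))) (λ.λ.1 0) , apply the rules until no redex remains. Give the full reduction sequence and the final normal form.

Answer: normal form = λ.λ.λ.1  (in 4 steps)

Reduction:
  start: (λ.(λ.0) (0 (λ.λ.λ.1))) (λ.λ.1 0)
  step 1: (λ.0) ((λ.λ.1 0) (λ.λ.λ.1))
  step 2: (λ.λ.1 0) (λ.λ.λ.1)
  step 3: λ.(λ.λ.λ.1) 0
  step 4: λ.λ.λ.1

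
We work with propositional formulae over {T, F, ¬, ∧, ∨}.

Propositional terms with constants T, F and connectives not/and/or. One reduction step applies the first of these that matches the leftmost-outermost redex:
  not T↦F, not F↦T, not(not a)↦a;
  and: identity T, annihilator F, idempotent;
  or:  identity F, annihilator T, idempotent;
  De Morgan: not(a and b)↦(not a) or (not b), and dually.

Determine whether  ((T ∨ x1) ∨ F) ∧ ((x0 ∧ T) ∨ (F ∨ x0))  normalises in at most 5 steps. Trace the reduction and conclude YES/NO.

Answer: NO — after 5 steps the term is x0 ∨ x0, not yet normal

Derivation:
  start: ((T ∨ x1) ∨ F) ∧ ((x0 ∧ T) ∨ (F ∨ x0))
  →1  (T ∨ x1) ∧ ((x0 ∧ T) ∨ (F ∨ x0))
  →2  T ∧ ((x0 ∧ T) ∨ (F ∨ x0))
  →3  (x0 ∧ T) ∨ (F ∨ x0)
  →4  x0 ∨ (F ∨ x0)
  →5  x0 ∨ x0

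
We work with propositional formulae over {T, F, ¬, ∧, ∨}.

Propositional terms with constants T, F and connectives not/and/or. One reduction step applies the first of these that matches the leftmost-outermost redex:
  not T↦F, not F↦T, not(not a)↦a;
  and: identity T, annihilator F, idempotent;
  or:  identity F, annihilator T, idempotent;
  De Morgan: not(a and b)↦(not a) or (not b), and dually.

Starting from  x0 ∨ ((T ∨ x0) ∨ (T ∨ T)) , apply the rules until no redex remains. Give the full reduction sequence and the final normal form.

Answer: normal form = T  (in 3 steps)

Working:
  start: x0 ∨ ((T ∨ x0) ∨ (T ∨ T))
  step 1: x0 ∨ (T ∨ (T ∨ T))
  step 2: x0 ∨ T
  step 3: T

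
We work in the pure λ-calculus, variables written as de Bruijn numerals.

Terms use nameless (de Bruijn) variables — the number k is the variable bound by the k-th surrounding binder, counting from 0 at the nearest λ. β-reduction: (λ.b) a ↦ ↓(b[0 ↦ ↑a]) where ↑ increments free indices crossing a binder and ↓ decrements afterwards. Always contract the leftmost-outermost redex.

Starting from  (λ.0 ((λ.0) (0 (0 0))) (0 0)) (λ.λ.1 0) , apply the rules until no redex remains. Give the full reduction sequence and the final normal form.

Answer: normal form = λ.λ.1 0  (in 12 steps)

Reduction:
  start: (λ.0 ((λ.0) (0 (0 0))) (0 0)) (λ.λ.1 0)
  step 1: (λ.λ.1 0) ((λ.0) ((λ.λ.1 0) ((λ.λ.1 0) (λ.λ.1 0)))) ((λ.λ.1 0) (λ.λ.1 0))
  step 2: (λ.(λ.0) ((λ.λ.1 0) ((λ.λ.1 0) (λ.λ.1 0))) 0) ((λ.λ.1 0) (λ.λ.1 0))
  step 3: (λ.0) ((λ.λ.1 0) ((λ.λ.1 0) (λ.λ.1 0))) ((λ.λ.1 0) (λ.λ.1 0))
  step 4: (λ.λ.1 0) ((λ.λ.1 0) (λ.λ.1 0)) ((λ.λ.1 0) (λ.λ.1 0))
  step 5: (λ.(λ.λ.1 0) (λ.λ.1 0) 0) ((λ.λ.1 0) (λ.λ.1 0))
  step 6: (λ.λ.1 0) (λ.λ.1 0) ((λ.λ.1 0) (λ.λ.1 0))
  step 7: (λ.(λ.λ.1 0) 0) ((λ.λ.1 0) (λ.λ.1 0))
  step 8: (λ.λ.1 0) ((λ.λ.1 0) (λ.λ.1 0))
  step 9: λ.(λ.λ.1 0) (λ.λ.1 0) 0
  step 10: λ.(λ.(λ.λ.1 0) 0) 0
  step 11: λ.(λ.λ.1 0) 0
  step 12: λ.λ.1 0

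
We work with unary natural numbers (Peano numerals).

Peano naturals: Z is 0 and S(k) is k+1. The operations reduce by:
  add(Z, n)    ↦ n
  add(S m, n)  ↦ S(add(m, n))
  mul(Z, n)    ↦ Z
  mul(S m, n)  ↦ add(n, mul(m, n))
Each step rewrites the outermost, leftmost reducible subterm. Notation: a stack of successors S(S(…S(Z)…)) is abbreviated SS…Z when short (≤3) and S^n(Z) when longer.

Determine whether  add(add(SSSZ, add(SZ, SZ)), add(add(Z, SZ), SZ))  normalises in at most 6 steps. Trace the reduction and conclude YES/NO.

  start: add(add(SSSZ, add(SZ, SZ)), add(add(Z, SZ), SZ))
  step 1: add(S(add(SSZ, add(SZ, SZ))), add(add(Z, SZ), SZ))
  step 2: S(add(add(SSZ, add(SZ, SZ)), add(add(Z, SZ), SZ)))
  step 3: S(add(S(add(SZ, add(SZ, SZ))), add(add(Z, SZ), SZ)))
  step 4: S(S(add(add(SZ, add(SZ, SZ)), add(add(Z, SZ), SZ))))
  step 5: S(S(add(S(add(Z, add(SZ, SZ))), add(add(Z, SZ), SZ))))
  step 6: S(S(S(add(add(Z, add(SZ, SZ)), add(add(Z, SZ), SZ)))))

Answer: NO — after 6 steps the term is S(S(S(add(add(Z, add(SZ, SZ)), add(add(Z, SZ), SZ))))), not yet normal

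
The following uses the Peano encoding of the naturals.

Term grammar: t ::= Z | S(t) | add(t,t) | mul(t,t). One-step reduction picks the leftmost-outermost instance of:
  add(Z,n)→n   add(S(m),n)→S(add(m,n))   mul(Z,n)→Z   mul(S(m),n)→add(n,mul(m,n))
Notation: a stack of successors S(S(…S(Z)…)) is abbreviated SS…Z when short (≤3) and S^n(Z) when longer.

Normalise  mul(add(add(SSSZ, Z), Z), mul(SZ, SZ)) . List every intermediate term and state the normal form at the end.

Answer: normal form = SSSZ  (in 30 steps)

Derivation:
  start: mul(add(add(SSSZ, Z), Z), mul(SZ, SZ))
  →1  mul(add(S(add(SSZ, Z)), Z), mul(SZ, SZ))
  →2  mul(S(add(add(SSZ, Z), Z)), mul(SZ, SZ))
  →3  add(mul(SZ, SZ), mul(add(add(SSZ, Z), Z), mul(SZ, SZ)))
  →4  add(add(SZ, mul(Z, SZ)), mul(add(add(SSZ, Z), Z), mul(SZ, SZ)))
  →5  add(S(add(Z, mul(Z, SZ))), mul(add(add(SSZ, Z), Z), mul(SZ, SZ)))
  →6  S(add(add(Z, mul(Z, SZ)), mul(add(add(SSZ, Z), Z), mul(SZ, SZ))))
  →7  S(add(mul(Z, SZ), mul(add(add(SSZ, Z), Z), mul(SZ, SZ))))
  →8  S(add(Z, mul(add(add(SSZ, Z), Z), mul(SZ, SZ))))
  →9  S(mul(add(add(SSZ, Z), Z), mul(SZ, SZ)))
  →10  S(mul(add(S(add(SZ, Z)), Z), mul(SZ, SZ)))
  →11  S(mul(S(add(add(SZ, Z), Z)), mul(SZ, SZ)))
  →12  S(add(mul(SZ, SZ), mul(add(add(SZ, Z), Z), mul(SZ, SZ))))
  →13  S(add(add(SZ, mul(Z, SZ)), mul(add(add(SZ, Z), Z), mul(SZ, SZ))))
  →14  S(add(S(add(Z, mul(Z, SZ))), mul(add(add(SZ, Z), Z), mul(SZ, SZ))))
  →15  S(S(add(add(Z, mul(Z, SZ)), mul(add(add(SZ, Z), Z), mul(SZ, SZ)))))
  →16  S(S(add(mul(Z, SZ), mul(add(add(SZ, Z), Z), mul(SZ, SZ)))))
  →17  S(S(add(Z, mul(add(add(SZ, Z), Z), mul(SZ, SZ)))))
  →18  S(S(mul(add(add(SZ, Z), Z), mul(SZ, SZ))))
  →19  S(S(mul(add(S(add(Z, Z)), Z), mul(SZ, SZ))))
  →20  S(S(mul(S(add(add(Z, Z), Z)), mul(SZ, SZ))))
  →21  S(S(add(mul(SZ, SZ), mul(add(add(Z, Z), Z), mul(SZ, SZ)))))
  →22  S(S(add(add(SZ, mul(Z, SZ)), mul(add(add(Z, Z), Z), mul(SZ, SZ)))))
  →23  S(S(add(S(add(Z, mul(Z, SZ))), mul(add(add(Z, Z), Z), mul(SZ, SZ)))))
  →24  S(S(S(add(add(Z, mul(Z, SZ)), mul(add(add(Z, Z), Z), mul(SZ, SZ))))))
  →25  S(S(S(add(mul(Z, SZ), mul(add(add(Z, Z), Z), mul(SZ, SZ))))))
  →26  S(S(S(add(Z, mul(add(add(Z, Z), Z), mul(SZ, SZ))))))
  →27  S(S(S(mul(add(add(Z, Z), Z), mul(SZ, SZ)))))
  →28  S(S(S(mul(add(Z, Z), mul(SZ, SZ)))))
  →29  S(S(S(mul(Z, mul(SZ, SZ)))))
  →30  SSSZ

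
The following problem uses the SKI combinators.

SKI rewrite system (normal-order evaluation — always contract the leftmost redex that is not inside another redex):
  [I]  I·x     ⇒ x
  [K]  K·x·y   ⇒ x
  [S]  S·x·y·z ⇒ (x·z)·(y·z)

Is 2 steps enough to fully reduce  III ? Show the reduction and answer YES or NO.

  start: III
  →1  II
  →2  I

Answer: YES — reaches normal form I in 2 ≤ 2 steps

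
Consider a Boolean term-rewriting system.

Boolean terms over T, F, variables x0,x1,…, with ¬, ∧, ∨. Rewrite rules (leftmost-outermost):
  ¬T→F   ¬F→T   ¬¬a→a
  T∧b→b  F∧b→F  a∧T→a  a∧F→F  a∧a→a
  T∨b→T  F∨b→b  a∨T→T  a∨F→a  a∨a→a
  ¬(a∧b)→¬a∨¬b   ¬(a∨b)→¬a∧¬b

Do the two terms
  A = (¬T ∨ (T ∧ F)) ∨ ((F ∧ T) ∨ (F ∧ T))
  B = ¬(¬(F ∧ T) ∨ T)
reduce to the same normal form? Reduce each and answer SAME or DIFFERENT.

Answer: SAME — A ⇓ F, B ⇓ F

Working:
Term A:
  start: (¬T ∨ (T ∧ F)) ∨ ((F ∧ T) ∨ (F ∧ T))
  step 1: (F ∨ (T ∧ F)) ∨ ((F ∧ T) ∨ (F ∧ T))
  step 2: (T ∧ F) ∨ ((F ∧ T) ∨ (F ∧ T))
  step 3: F ∨ ((F ∧ T) ∨ (F ∧ T))
  step 4: (F ∧ T) ∨ (F ∧ T)
  step 5: F ∧ T
  step 6: F

Term B:
  start: ¬(¬(F ∧ T) ∨ T)
  step 1: ¬¬(F ∧ T) ∧ ¬T
  step 2: (F ∧ T) ∧ ¬T
  step 3: F ∧ ¬T
  step 4: F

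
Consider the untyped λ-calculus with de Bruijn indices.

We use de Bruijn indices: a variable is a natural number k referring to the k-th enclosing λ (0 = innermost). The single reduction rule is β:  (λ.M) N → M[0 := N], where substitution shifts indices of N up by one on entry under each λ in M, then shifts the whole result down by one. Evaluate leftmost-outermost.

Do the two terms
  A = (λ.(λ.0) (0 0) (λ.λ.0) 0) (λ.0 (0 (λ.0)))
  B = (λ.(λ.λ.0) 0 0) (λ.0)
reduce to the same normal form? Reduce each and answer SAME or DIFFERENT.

Answer: SAME — A ⇓ λ.0, B ⇓ λ.0

Working:
Term A:
  start: (λ.(λ.0) (0 0) (λ.λ.0) 0) (λ.0 (0 (λ.0)))
  step 1: (λ.0) ((λ.0 (0 (λ.0))) (λ.0 (0 (λ.0)))) (λ.λ.0) (λ.0 (0 (λ.0)))
  step 2: (λ.0 (0 (λ.0))) (λ.0 (0 (λ.0))) (λ.λ.0) (λ.0 (0 (λ.0)))
  step 3: (λ.0 (0 (λ.0))) ((λ.0 (0 (λ.0))) (λ.0)) (λ.λ.0) (λ.0 (0 (λ.0)))
  step 4: (λ.0 (0 (λ.0))) (λ.0) ((λ.0 (0 (λ.0))) (λ.0) (λ.0)) (λ.λ.0) (λ.0 (0 (λ.0)))
  step 5: (λ.0) ((λ.0) (λ.0)) ((λ.0 (0 (λ.0))) (λ.0) (λ.0)) (λ.λ.0) (λ.0 (0 (λ.0)))
  step 6: (λ.0) (λ.0) ((λ.0 (0 (λ.0))) (λ.0) (λ.0)) (λ.λ.0) (λ.0 (0 (λ.0)))
  step 7: (λ.0) ((λ.0 (0 (λ.0))) (λ.0) (λ.0)) (λ.λ.0) (λ.0 (0 (λ.0)))
  step 8: (λ.0 (0 (λ.0))) (λ.0) (λ.0) (λ.λ.0) (λ.0 (0 (λ.0)))
  step 9: (λ.0) ((λ.0) (λ.0)) (λ.0) (λ.λ.0) (λ.0 (0 (λ.0)))
  step 10: (λ.0) (λ.0) (λ.0) (λ.λ.0) (λ.0 (0 (λ.0)))
  step 11: (λ.0) (λ.0) (λ.λ.0) (λ.0 (0 (λ.0)))
  step 12: (λ.0) (λ.λ.0) (λ.0 (0 (λ.0)))
  step 13: (λ.λ.0) (λ.0 (0 (λ.0)))
  step 14: λ.0

Term B:
  start: (λ.(λ.λ.0) 0 0) (λ.0)
  step 1: (λ.λ.0) (λ.0) (λ.0)
  step 2: (λ.0) (λ.0)
  step 3: λ.0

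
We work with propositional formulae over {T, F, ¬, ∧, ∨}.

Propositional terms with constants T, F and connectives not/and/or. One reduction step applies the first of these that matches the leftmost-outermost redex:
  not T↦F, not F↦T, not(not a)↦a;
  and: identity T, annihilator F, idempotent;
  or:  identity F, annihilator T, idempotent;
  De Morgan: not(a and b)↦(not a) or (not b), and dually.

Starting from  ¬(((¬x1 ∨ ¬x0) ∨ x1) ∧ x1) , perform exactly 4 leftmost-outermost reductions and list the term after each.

Answer: after 4 steps: ((x1 ∧ ¬¬x0) ∧ ¬x1) ∨ ¬x1

Working:
  start: ¬(((¬x1 ∨ ¬x0) ∨ x1) ∧ x1)
  [1] ¬((¬x1 ∨ ¬x0) ∨ x1) ∨ ¬x1
  [2] (¬(¬x1 ∨ ¬x0) ∧ ¬x1) ∨ ¬x1
  [3] ((¬¬x1 ∧ ¬¬x0) ∧ ¬x1) ∨ ¬x1
  [4] ((x1 ∧ ¬¬x0) ∧ ¬x1) ∨ ¬x1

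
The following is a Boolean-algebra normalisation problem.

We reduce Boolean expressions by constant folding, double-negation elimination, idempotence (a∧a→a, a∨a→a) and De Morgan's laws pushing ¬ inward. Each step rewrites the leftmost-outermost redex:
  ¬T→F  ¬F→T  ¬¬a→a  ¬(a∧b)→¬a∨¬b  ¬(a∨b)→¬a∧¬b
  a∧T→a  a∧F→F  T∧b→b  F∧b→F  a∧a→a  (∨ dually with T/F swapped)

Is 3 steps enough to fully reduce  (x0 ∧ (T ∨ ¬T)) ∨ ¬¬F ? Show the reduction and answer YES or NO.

Answer: NO — after 3 steps the term is x0 ∨ F, not yet normal

Working:
  start: (x0 ∧ (T ∨ ¬T)) ∨ ¬¬F
  →1  (x0 ∧ T) ∨ ¬¬F
  →2  x0 ∨ ¬¬F
  →3  x0 ∨ F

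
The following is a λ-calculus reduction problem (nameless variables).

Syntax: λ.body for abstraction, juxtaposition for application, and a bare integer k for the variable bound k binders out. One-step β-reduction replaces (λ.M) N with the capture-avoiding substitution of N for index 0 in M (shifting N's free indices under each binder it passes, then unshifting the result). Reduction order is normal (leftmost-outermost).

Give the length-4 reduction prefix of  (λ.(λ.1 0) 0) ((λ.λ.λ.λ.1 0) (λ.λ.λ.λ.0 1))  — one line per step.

Answer: after 4 steps: λ.λ.1 0

Reduction:
  start: (λ.(λ.1 0) 0) ((λ.λ.λ.λ.1 0) (λ.λ.λ.λ.0 1))
  [1] (λ.(λ.λ.λ.λ.1 0) (λ.λ.λ.λ.0 1) 0) ((λ.λ.λ.λ.1 0) (λ.λ.λ.λ.0 1))
  [2] (λ.λ.λ.λ.1 0) (λ.λ.λ.λ.0 1) ((λ.λ.λ.λ.1 0) (λ.λ.λ.λ.0 1))
  [3] (λ.λ.λ.1 0) ((λ.λ.λ.λ.1 0) (λ.λ.λ.λ.0 1))
  [4] λ.λ.1 0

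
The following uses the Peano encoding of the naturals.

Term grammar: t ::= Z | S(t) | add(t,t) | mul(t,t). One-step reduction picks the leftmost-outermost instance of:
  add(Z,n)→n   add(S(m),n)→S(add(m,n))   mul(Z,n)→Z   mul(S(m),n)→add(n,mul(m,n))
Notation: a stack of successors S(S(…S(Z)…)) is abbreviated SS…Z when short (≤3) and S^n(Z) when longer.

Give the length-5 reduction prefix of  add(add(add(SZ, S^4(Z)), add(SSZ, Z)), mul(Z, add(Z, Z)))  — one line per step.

  start: add(add(add(SZ, S^4(Z)), add(SSZ, Z)), mul(Z, add(Z, Z)))
  →1  add(add(S(add(Z, S^4(Z))), add(SSZ, Z)), mul(Z, add(Z, Z)))
  →2  add(S(add(add(Z, S^4(Z)), add(SSZ, Z))), mul(Z, add(Z, Z)))
  →3  S(add(add(add(Z, S^4(Z)), add(SSZ, Z)), mul(Z, add(Z, Z))))
  →4  S(add(add(S^4(Z), add(SSZ, Z)), mul(Z, add(Z, Z))))
  →5  S(add(S(add(SSSZ, add(SSZ, Z))), mul(Z, add(Z, Z))))

Answer: after 5 steps: S(add(S(add(SSSZ, add(SSZ, Z))), mul(Z, add(Z, Z))))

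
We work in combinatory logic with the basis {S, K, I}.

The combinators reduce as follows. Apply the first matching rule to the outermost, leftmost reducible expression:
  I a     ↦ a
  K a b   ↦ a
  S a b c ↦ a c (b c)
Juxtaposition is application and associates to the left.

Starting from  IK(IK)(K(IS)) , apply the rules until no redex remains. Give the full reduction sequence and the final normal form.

Answer: normal form = K  (in 3 steps)

Derivation:
  start: IK(IK)(K(IS))
  [1] K(IK)(K(IS))
  [2] IK
  [3] K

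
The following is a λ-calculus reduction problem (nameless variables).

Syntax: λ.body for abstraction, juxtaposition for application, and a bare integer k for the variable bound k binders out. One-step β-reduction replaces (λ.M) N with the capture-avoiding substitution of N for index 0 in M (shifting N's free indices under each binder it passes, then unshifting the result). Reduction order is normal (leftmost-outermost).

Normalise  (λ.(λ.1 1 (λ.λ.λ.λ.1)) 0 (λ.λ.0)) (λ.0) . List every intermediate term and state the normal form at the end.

  start: (λ.(λ.1 1 (λ.λ.λ.λ.1)) 0 (λ.λ.0)) (λ.0)
  →1  (λ.(λ.0) (λ.0) (λ.λ.λ.λ.1)) (λ.0) (λ.λ.0)
  →2  (λ.0) (λ.0) (λ.λ.λ.λ.1) (λ.λ.0)
  →3  (λ.0) (λ.λ.λ.λ.1) (λ.λ.0)
  →4  (λ.λ.λ.λ.1) (λ.λ.0)
  →5  λ.λ.λ.1

Answer: normal form = λ.λ.λ.1  (in 5 steps)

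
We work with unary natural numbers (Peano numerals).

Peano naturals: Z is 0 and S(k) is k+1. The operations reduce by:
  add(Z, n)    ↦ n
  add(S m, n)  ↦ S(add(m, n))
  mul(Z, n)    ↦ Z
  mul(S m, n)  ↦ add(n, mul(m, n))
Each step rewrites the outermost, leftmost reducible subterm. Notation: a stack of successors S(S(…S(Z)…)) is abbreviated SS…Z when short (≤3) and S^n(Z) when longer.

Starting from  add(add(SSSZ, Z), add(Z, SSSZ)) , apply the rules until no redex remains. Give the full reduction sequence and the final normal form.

  start: add(add(SSSZ, Z), add(Z, SSSZ))
  step 1: add(S(add(SSZ, Z)), add(Z, SSSZ))
  step 2: S(add(add(SSZ, Z), add(Z, SSSZ)))
  step 3: S(add(S(add(SZ, Z)), add(Z, SSSZ)))
  step 4: S(S(add(add(SZ, Z), add(Z, SSSZ))))
  step 5: S(S(add(S(add(Z, Z)), add(Z, SSSZ))))
  step 6: S(S(S(add(add(Z, Z), add(Z, SSSZ)))))
  step 7: S(S(S(add(Z, add(Z, SSSZ)))))
  step 8: S(S(S(add(Z, SSSZ))))
  step 9: S^6(Z)

Answer: normal form = S^6(Z)  (in 9 steps)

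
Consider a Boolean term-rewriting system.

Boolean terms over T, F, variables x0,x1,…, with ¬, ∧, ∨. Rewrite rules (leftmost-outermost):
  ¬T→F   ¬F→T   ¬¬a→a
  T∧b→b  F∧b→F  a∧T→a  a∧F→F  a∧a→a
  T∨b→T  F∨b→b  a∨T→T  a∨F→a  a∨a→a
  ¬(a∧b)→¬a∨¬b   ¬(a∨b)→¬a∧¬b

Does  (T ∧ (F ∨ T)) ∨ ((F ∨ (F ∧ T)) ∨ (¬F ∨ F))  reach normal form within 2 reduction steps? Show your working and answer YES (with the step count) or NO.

  start: (T ∧ (F ∨ T)) ∨ ((F ∨ (F ∧ T)) ∨ (¬F ∨ F))
  step 1: (F ∨ T) ∨ ((F ∨ (F ∧ T)) ∨ (¬F ∨ F))
  step 2: T ∨ ((F ∨ (F ∧ T)) ∨ (¬F ∨ F))

Answer: NO — after 2 steps the term is T ∨ ((F ∨ (F ∧ T)) ∨ (¬F ∨ F)), not yet normal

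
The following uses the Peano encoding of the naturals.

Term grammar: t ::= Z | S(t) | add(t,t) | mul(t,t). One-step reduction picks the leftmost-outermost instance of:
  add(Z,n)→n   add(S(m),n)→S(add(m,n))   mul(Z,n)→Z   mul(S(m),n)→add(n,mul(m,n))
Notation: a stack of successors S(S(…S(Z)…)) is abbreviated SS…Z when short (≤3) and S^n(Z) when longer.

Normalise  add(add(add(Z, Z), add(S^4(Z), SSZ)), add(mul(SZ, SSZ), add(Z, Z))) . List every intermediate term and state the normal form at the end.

Answer: normal form = S^8(Z)  (in 23 steps)

Reduction:
  start: add(add(add(Z, Z), add(S^4(Z), SSZ)), add(mul(SZ, SSZ), add(Z, Z)))
  [1] add(add(Z, add(S^4(Z), SSZ)), add(mul(SZ, SSZ), add(Z, Z)))
  [2] add(add(S^4(Z), SSZ), add(mul(SZ, SSZ), add(Z, Z)))
  [3] add(S(add(SSSZ, SSZ)), add(mul(SZ, SSZ), add(Z, Z)))
  [4] S(add(add(SSSZ, SSZ), add(mul(SZ, SSZ), add(Z, Z))))
  [5] S(add(S(add(SSZ, SSZ)), add(mul(SZ, SSZ), add(Z, Z))))
  [6] S(S(add(add(SSZ, SSZ), add(mul(SZ, SSZ), add(Z, Z)))))
  [7] S(S(add(S(add(SZ, SSZ)), add(mul(SZ, SSZ), add(Z, Z)))))
  [8] S(S(S(add(add(SZ, SSZ), add(mul(SZ, SSZ), add(Z, Z))))))
  [9] S(S(S(add(S(add(Z, SSZ)), add(mul(SZ, SSZ), add(Z, Z))))))
  [10] S(S(S(S(add(add(Z, SSZ), add(mul(SZ, SSZ), add(Z, Z)))))))
  [11] S(S(S(S(add(SSZ, add(mul(SZ, SSZ), add(Z, Z)))))))
  [12] S(S(S(S(S(add(SZ, add(mul(SZ, SSZ), add(Z, Z))))))))
  [13] S(S(S(S(S(S(add(Z, add(mul(SZ, SSZ), add(Z, Z)))))))))
  [14] S(S(S(S(S(S(add(mul(SZ, SSZ), add(Z, Z))))))))
  [15] S(S(S(S(S(S(add(add(SSZ, mul(Z, SSZ)), add(Z, Z))))))))
  [16] S(S(S(S(S(S(add(S(add(SZ, mul(Z, SSZ))), add(Z, Z))))))))
  [17] S(S(S(S(S(S(S(add(add(SZ, mul(Z, SSZ)), add(Z, Z)))))))))
  [18] S(S(S(S(S(S(S(add(S(add(Z, mul(Z, SSZ))), add(Z, Z)))))))))
  [19] S(S(S(S(S(S(S(S(add(add(Z, mul(Z, SSZ)), add(Z, Z))))))))))
  [20] S(S(S(S(S(S(S(S(add(mul(Z, SSZ), add(Z, Z))))))))))
  [21] S(S(S(S(S(S(S(S(add(Z, add(Z, Z))))))))))
  [22] S(S(S(S(S(S(S(S(add(Z, Z)))))))))
  [23] S^8(Z)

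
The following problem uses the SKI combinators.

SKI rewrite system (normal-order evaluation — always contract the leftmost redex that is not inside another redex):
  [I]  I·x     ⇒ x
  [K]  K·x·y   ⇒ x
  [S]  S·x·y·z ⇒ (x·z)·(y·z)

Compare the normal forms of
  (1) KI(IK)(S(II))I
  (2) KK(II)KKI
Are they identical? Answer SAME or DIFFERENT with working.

Answer: DIFFERENT — A ⇓ SII, B ⇓ KI

Reduction:
Term A:
  start: KI(IK)(S(II))I
  →1  I(S(II))I
  →2  S(II)I
  →3  SII

Term B:
  start: KK(II)KKI
  →1  KKKI
  →2  KI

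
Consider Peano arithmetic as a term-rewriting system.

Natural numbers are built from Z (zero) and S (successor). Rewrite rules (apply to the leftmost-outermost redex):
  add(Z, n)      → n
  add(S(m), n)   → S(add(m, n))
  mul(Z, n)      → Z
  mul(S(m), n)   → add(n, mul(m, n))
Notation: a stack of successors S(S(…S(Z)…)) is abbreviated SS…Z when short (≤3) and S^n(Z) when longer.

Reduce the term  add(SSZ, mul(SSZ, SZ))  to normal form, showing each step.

  start: add(SSZ, mul(SSZ, SZ))
  →1  S(add(SZ, mul(SSZ, SZ)))
  →2  S(S(add(Z, mul(SSZ, SZ))))
  →3  S(S(mul(SSZ, SZ)))
  →4  S(S(add(SZ, mul(SZ, SZ))))
  →5  S(S(S(add(Z, mul(SZ, SZ)))))
  →6  S(S(S(mul(SZ, SZ))))
  →7  S(S(S(add(SZ, mul(Z, SZ)))))
  →8  S(S(S(S(add(Z, mul(Z, SZ))))))
  →9  S(S(S(S(mul(Z, SZ)))))
  →10  S^4(Z)

Answer: normal form = S^4(Z)  (in 10 steps)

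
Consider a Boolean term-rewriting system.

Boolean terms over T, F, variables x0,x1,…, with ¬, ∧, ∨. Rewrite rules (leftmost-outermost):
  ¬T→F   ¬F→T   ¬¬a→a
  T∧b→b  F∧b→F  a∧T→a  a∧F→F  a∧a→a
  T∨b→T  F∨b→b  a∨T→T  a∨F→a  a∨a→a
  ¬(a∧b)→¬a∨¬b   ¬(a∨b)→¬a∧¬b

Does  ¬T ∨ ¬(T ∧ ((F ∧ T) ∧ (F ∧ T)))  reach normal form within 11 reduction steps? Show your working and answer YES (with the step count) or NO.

Answer: YES — reaches normal form T in 10 ≤ 11 steps

Working:
  start: ¬T ∨ ¬(T ∧ ((F ∧ T) ∧ (F ∧ T)))
  [1] F ∨ ¬(T ∧ ((F ∧ T) ∧ (F ∧ T)))
  [2] ¬(T ∧ ((F ∧ T) ∧ (F ∧ T)))
  [3] ¬T ∨ ¬((F ∧ T) ∧ (F ∧ T))
  [4] F ∨ ¬((F ∧ T) ∧ (F ∧ T))
  [5] ¬((F ∧ T) ∧ (F ∧ T))
  [6] ¬(F ∧ T) ∨ ¬(F ∧ T)
  [7] ¬(F ∧ T)
  [8] ¬F ∨ ¬T
  [9] T ∨ ¬T
  [10] T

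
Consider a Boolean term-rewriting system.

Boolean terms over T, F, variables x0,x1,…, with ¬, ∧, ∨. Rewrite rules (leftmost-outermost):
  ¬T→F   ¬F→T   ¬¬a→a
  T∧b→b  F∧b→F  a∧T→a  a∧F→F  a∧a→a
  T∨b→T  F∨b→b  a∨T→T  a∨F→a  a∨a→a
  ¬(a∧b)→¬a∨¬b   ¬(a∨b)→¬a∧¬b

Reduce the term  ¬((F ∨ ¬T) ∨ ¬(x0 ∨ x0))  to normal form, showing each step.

Answer: normal form = x0  (in 8 steps)

Reduction:
  start: ¬((F ∨ ¬T) ∨ ¬(x0 ∨ x0))
  →1  ¬(F ∨ ¬T) ∧ ¬¬(x0 ∨ x0)
  →2  (¬F ∧ ¬¬T) ∧ ¬¬(x0 ∨ x0)
  →3  (T ∧ ¬¬T) ∧ ¬¬(x0 ∨ x0)
  →4  ¬¬T ∧ ¬¬(x0 ∨ x0)
  →5  T ∧ ¬¬(x0 ∨ x0)
  →6  ¬¬(x0 ∨ x0)
  →7  x0 ∨ x0
  →8  x0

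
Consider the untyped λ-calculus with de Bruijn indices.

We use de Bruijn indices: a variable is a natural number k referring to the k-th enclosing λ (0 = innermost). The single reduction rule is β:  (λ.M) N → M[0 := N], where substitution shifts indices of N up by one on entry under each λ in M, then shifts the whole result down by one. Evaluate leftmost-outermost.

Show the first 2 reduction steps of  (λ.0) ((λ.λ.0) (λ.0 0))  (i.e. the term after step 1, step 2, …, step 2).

  start: (λ.0) ((λ.λ.0) (λ.0 0))
  step 1: (λ.λ.0) (λ.0 0)
  step 2: λ.0

Answer: after 2 steps: λ.0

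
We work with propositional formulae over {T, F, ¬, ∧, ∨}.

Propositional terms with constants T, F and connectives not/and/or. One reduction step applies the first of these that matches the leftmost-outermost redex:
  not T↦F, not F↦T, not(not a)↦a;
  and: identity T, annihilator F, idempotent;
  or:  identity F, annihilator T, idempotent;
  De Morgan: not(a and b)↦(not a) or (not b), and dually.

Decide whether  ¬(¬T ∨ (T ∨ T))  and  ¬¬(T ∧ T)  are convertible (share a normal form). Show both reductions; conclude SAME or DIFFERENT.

Term A:
  start: ¬(¬T ∨ (T ∨ T))
  step 1: ¬¬T ∧ ¬(T ∨ T)
  step 2: T ∧ ¬(T ∨ T)
  step 3: ¬(T ∨ T)
  step 4: ¬T ∧ ¬T
  step 5: ¬T
  step 6: F

Term B:
  start: ¬¬(T ∧ T)
  step 1: T ∧ T
  step 2: T

Answer: DIFFERENT — A ⇓ F, B ⇓ T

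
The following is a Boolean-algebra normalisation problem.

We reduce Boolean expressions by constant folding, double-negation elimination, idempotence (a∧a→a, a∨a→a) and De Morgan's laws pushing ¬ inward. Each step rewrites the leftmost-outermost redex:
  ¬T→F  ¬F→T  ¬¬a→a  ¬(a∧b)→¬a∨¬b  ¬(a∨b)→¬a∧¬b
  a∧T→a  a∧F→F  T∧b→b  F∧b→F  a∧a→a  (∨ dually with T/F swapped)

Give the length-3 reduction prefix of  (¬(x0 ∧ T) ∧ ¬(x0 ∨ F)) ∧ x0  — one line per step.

Answer: after 3 steps: (¬x0 ∧ ¬(x0 ∨ F)) ∧ x0

Reduction:
  start: (¬(x0 ∧ T) ∧ ¬(x0 ∨ F)) ∧ x0
  →1  ((¬x0 ∨ ¬T) ∧ ¬(x0 ∨ F)) ∧ x0
  →2  ((¬x0 ∨ F) ∧ ¬(x0 ∨ F)) ∧ x0
  →3  (¬x0 ∧ ¬(x0 ∨ F)) ∧ x0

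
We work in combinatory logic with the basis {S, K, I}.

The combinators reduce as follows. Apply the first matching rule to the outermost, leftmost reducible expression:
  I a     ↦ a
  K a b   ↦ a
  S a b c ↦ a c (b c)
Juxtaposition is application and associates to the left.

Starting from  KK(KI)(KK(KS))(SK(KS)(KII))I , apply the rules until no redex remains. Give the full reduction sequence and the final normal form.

Answer: normal form = KI  (in 3 steps)

Working:
  start: KK(KI)(KK(KS))(SK(KS)(KII))I
  [1] K(KK(KS))(SK(KS)(KII))I
  [2] KK(KS)I
  [3] KI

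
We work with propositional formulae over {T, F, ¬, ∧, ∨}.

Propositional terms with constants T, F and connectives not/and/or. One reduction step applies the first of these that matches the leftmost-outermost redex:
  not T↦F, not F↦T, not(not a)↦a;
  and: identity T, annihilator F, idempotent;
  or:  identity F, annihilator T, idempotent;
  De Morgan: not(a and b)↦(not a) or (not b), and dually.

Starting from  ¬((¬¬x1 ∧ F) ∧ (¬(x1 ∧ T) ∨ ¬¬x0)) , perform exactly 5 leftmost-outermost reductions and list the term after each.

Answer: after 5 steps: T ∨ ¬(¬(x1 ∧ T) ∨ ¬¬x0)

Derivation:
  start: ¬((¬¬x1 ∧ F) ∧ (¬(x1 ∧ T) ∨ ¬¬x0))
  [1] ¬(¬¬x1 ∧ F) ∨ ¬(¬(x1 ∧ T) ∨ ¬¬x0)
  [2] (¬¬¬x1 ∨ ¬F) ∨ ¬(¬(x1 ∧ T) ∨ ¬¬x0)
  [3] (¬x1 ∨ ¬F) ∨ ¬(¬(x1 ∧ T) ∨ ¬¬x0)
  [4] (¬x1 ∨ T) ∨ ¬(¬(x1 ∧ T) ∨ ¬¬x0)
  [5] T ∨ ¬(¬(x1 ∧ T) ∨ ¬¬x0)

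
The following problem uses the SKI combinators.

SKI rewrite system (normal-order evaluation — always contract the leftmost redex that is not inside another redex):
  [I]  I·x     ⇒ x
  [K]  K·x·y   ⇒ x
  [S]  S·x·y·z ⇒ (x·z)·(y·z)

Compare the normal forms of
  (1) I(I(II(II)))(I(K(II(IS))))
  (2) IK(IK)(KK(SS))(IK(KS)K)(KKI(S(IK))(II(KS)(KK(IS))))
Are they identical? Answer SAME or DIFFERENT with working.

Answer: SAME — A ⇓ KS, B ⇓ KS

Reduction:
Term A:
  start: I(I(II(II)))(I(K(II(IS))))
  [1] I(II(II))(I(K(II(IS))))
  [2] II(II)(I(K(II(IS))))
  [3] I(II)(I(K(II(IS))))
  [4] II(I(K(II(IS))))
  [5] I(I(K(II(IS))))
  [6] I(K(II(IS)))
  [7] K(II(IS))
  [8] K(I(IS))
  [9] K(IS)
  [10] KS

Term B:
  start: IK(IK)(KK(SS))(IK(KS)K)(KKI(S(IK))(II(KS)(KK(IS))))
  [1] K(IK)(KK(SS))(IK(KS)K)(KKI(S(IK))(II(KS)(KK(IS))))
  [2] IK(IK(KS)K)(KKI(S(IK))(II(KS)(KK(IS))))
  [3] K(IK(KS)K)(KKI(S(IK))(II(KS)(KK(IS))))
  [4] IK(KS)K
  [5] K(KS)K
  [6] KS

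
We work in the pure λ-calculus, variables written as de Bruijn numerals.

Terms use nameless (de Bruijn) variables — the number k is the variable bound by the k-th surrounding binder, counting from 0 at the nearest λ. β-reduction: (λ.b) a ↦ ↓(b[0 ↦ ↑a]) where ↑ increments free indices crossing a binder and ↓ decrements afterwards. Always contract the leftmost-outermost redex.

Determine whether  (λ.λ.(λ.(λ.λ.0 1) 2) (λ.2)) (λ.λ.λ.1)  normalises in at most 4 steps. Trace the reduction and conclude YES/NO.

Answer: YES — reaches normal form λ.λ.0 (λ.λ.λ.1) in 3 ≤ 4 steps

Derivation:
  start: (λ.λ.(λ.(λ.λ.0 1) 2) (λ.2)) (λ.λ.λ.1)
  →1  λ.(λ.(λ.λ.0 1) (λ.λ.λ.1)) (λ.λ.λ.λ.1)
  →2  λ.(λ.λ.0 1) (λ.λ.λ.1)
  →3  λ.λ.0 (λ.λ.λ.1)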